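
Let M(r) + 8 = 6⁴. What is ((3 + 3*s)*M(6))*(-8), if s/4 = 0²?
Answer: -30912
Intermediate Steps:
M(r) = 1288 (M(r) = -8 + 6⁴ = -8 + 1296 = 1288)
s = 0 (s = 4*0² = 4*0 = 0)
((3 + 3*s)*M(6))*(-8) = ((3 + 3*0)*1288)*(-8) = ((3 + 0)*1288)*(-8) = (3*1288)*(-8) = 3864*(-8) = -30912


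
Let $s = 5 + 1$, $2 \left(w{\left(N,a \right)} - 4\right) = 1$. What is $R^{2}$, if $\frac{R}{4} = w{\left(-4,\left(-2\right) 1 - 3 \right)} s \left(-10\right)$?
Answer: $1166400$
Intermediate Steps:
$w{\left(N,a \right)} = \frac{9}{2}$ ($w{\left(N,a \right)} = 4 + \frac{1}{2} \cdot 1 = 4 + \frac{1}{2} = \frac{9}{2}$)
$s = 6$
$R = -1080$ ($R = 4 \cdot \frac{9}{2} \cdot 6 \left(-10\right) = 4 \cdot 27 \left(-10\right) = 4 \left(-270\right) = -1080$)
$R^{2} = \left(-1080\right)^{2} = 1166400$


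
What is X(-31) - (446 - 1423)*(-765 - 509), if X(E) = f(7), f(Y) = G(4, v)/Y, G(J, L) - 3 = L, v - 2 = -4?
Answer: -8712885/7 ≈ -1.2447e+6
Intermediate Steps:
v = -2 (v = 2 - 4 = -2)
G(J, L) = 3 + L
f(Y) = 1/Y (f(Y) = (3 - 2)/Y = 1/Y)
X(E) = ⅐ (X(E) = 1/7 = ⅐)
X(-31) - (446 - 1423)*(-765 - 509) = ⅐ - (446 - 1423)*(-765 - 509) = ⅐ - (-977)*(-1274) = ⅐ - 1*1244698 = ⅐ - 1244698 = -8712885/7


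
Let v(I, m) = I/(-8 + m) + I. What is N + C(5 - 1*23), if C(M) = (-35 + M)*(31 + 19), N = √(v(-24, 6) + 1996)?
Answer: -2650 + 8*√31 ≈ -2605.5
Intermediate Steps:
v(I, m) = I + I/(-8 + m) (v(I, m) = I/(-8 + m) + I = I + I/(-8 + m))
N = 8*√31 (N = √(-24*(-7 + 6)/(-8 + 6) + 1996) = √(-24*(-1)/(-2) + 1996) = √(-24*(-½)*(-1) + 1996) = √(-12 + 1996) = √1984 = 8*√31 ≈ 44.542)
C(M) = -1750 + 50*M (C(M) = (-35 + M)*50 = -1750 + 50*M)
N + C(5 - 1*23) = 8*√31 + (-1750 + 50*(5 - 1*23)) = 8*√31 + (-1750 + 50*(5 - 23)) = 8*√31 + (-1750 + 50*(-18)) = 8*√31 + (-1750 - 900) = 8*√31 - 2650 = -2650 + 8*√31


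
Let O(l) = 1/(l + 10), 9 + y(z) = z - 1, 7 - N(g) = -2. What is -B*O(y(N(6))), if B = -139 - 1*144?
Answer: 283/9 ≈ 31.444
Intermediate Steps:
N(g) = 9 (N(g) = 7 - 1*(-2) = 7 + 2 = 9)
y(z) = -10 + z (y(z) = -9 + (z - 1) = -9 + (-1 + z) = -10 + z)
B = -283 (B = -139 - 144 = -283)
O(l) = 1/(10 + l)
-B*O(y(N(6))) = -(-283)/(10 + (-10 + 9)) = -(-283)/(10 - 1) = -(-283)/9 = -1*(-283/9) = 283/9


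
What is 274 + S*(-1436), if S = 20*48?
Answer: -1378286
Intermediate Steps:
S = 960
274 + S*(-1436) = 274 + 960*(-1436) = 274 - 1378560 = -1378286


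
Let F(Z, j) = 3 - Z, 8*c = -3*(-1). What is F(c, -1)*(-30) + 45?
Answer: -135/4 ≈ -33.750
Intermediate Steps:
c = 3/8 (c = (-3*(-1))/8 = (⅛)*3 = 3/8 ≈ 0.37500)
F(c, -1)*(-30) + 45 = (3 - 1*3/8)*(-30) + 45 = (3 - 3/8)*(-30) + 45 = (21/8)*(-30) + 45 = -315/4 + 45 = -135/4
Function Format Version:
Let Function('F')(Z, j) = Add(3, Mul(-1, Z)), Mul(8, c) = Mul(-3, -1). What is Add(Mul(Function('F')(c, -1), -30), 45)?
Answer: Rational(-135, 4) ≈ -33.750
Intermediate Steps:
c = Rational(3, 8) (c = Mul(Rational(1, 8), Mul(-3, -1)) = Mul(Rational(1, 8), 3) = Rational(3, 8) ≈ 0.37500)
Add(Mul(Function('F')(c, -1), -30), 45) = Add(Mul(Add(3, Mul(-1, Rational(3, 8))), -30), 45) = Add(Mul(Add(3, Rational(-3, 8)), -30), 45) = Add(Mul(Rational(21, 8), -30), 45) = Add(Rational(-315, 4), 45) = Rational(-135, 4)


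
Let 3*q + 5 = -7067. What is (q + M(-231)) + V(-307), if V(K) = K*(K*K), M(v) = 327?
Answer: -86809420/3 ≈ -2.8936e+7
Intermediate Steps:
V(K) = K**3 (V(K) = K*K**2 = K**3)
q = -7072/3 (q = -5/3 + (1/3)*(-7067) = -5/3 - 7067/3 = -7072/3 ≈ -2357.3)
(q + M(-231)) + V(-307) = (-7072/3 + 327) + (-307)**3 = -6091/3 - 28934443 = -86809420/3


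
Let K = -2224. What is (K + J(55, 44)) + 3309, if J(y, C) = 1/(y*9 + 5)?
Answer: 542501/500 ≈ 1085.0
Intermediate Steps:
J(y, C) = 1/(5 + 9*y) (J(y, C) = 1/(9*y + 5) = 1/(5 + 9*y))
(K + J(55, 44)) + 3309 = (-2224 + 1/(5 + 9*55)) + 3309 = (-2224 + 1/(5 + 495)) + 3309 = (-2224 + 1/500) + 3309 = -1111999/500 + 3309 = 542501/500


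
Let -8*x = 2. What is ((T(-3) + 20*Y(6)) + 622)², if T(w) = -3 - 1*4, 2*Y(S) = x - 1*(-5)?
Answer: 1755625/4 ≈ 4.3891e+5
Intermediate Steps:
x = -¼ (x = -⅛*2 = -¼ ≈ -0.25000)
Y(S) = 19/8 (Y(S) = (-¼ - 1*(-5))/2 = (-¼ + 5)/2 = (½)*(19/4) = 19/8)
T(w) = -7 (T(w) = -3 - 4 = -7)
((T(-3) + 20*Y(6)) + 622)² = ((-7 + 20*(19/8)) + 622)² = ((-7 + 95/2) + 622)² = (81/2 + 622)² = (1325/2)² = 1755625/4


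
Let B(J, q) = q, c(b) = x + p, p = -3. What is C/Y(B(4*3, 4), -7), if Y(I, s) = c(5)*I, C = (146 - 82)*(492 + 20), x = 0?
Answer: -8192/3 ≈ -2730.7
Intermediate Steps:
c(b) = -3 (c(b) = 0 - 3 = -3)
C = 32768 (C = 64*512 = 32768)
Y(I, s) = -3*I
C/Y(B(4*3, 4), -7) = 32768/((-3*4)) = 32768/(-12) = 32768*(-1/12) = -8192/3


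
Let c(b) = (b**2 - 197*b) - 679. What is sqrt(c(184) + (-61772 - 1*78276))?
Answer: I*sqrt(143119) ≈ 378.31*I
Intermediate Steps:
c(b) = -679 + b**2 - 197*b
sqrt(c(184) + (-61772 - 1*78276)) = sqrt((-679 + 184**2 - 197*184) + (-61772 - 1*78276)) = sqrt((-679 + 33856 - 36248) + (-61772 - 78276)) = sqrt(-3071 - 140048) = sqrt(-143119) = I*sqrt(143119)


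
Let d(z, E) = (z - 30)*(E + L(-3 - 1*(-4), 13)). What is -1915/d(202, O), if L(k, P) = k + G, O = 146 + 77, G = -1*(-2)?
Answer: -1915/38872 ≈ -0.049264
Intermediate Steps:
G = 2
O = 223
L(k, P) = 2 + k (L(k, P) = k + 2 = 2 + k)
d(z, E) = (-30 + z)*(3 + E) (d(z, E) = (z - 30)*(E + (2 + (-3 - 1*(-4)))) = (-30 + z)*(E + (2 + (-3 + 4))) = (-30 + z)*(E + (2 + 1)) = (-30 + z)*(E + 3) = (-30 + z)*(3 + E))
-1915/d(202, O) = -1915/(-90 - 30*223 + 3*202 + 223*202) = -1915/(-90 - 6690 + 606 + 45046) = -1915/38872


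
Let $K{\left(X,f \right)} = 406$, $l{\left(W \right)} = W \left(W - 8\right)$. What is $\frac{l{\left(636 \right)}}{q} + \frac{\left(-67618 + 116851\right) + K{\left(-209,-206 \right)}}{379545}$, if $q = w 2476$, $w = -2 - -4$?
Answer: $\frac{18979890211}{234938355} \approx 80.787$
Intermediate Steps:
$l{\left(W \right)} = W \left(-8 + W\right)$
$w = 2$ ($w = -2 + 4 = 2$)
$q = 4952$ ($q = 2 \cdot 2476 = 4952$)
$\frac{l{\left(636 \right)}}{q} + \frac{\left(-67618 + 116851\right) + K{\left(-209,-206 \right)}}{379545} = \frac{636 \left(-8 + 636\right)}{4952} + \frac{\left(-67618 + 116851\right) + 406}{379545} = 636 \cdot 628 \cdot \frac{1}{4952} + \left(49233 + 406\right) \frac{1}{379545} = 399408 \cdot \frac{1}{4952} + 49639 \cdot \frac{1}{379545} = \frac{49926}{619} + \frac{49639}{379545} = \frac{18979890211}{234938355}$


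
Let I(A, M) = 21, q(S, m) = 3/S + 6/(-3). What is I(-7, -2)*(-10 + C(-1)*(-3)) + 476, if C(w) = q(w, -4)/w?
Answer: -49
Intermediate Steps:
q(S, m) = -2 + 3/S (q(S, m) = 3/S + 6*(-1/3) = 3/S - 2 = -2 + 3/S)
C(w) = (-2 + 3/w)/w
I(-7, -2)*(-10 + C(-1)*(-3)) + 476 = 21*(-10 + ((3 - 2*(-1))/(-1)**2)*(-3)) + 476 = 21*(-10 + (1*(3 + 2))*(-3)) + 476 = 21*(-10 + (1*5)*(-3)) + 476 = 21*(-10 + 5*(-3)) + 476 = 21*(-10 - 15) + 476 = 21*(-25) + 476 = -525 + 476 = -49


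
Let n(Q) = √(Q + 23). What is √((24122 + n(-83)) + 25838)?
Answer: √(49960 + 2*I*√15) ≈ 223.52 + 0.017*I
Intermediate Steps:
n(Q) = √(23 + Q)
√((24122 + n(-83)) + 25838) = √((24122 + √(23 - 83)) + 25838) = √((24122 + √(-60)) + 25838) = √((24122 + 2*I*√15) + 25838) = √(49960 + 2*I*√15)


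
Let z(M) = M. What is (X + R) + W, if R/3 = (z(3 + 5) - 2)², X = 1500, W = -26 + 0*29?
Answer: 1582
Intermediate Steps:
W = -26 (W = -26 + 0 = -26)
R = 108 (R = 3*((3 + 5) - 2)² = 3*(8 - 2)² = 3*6² = 3*36 = 108)
(X + R) + W = (1500 + 108) - 26 = 1608 - 26 = 1582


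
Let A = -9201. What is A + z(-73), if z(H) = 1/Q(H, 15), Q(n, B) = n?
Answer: -671674/73 ≈ -9201.0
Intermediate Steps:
z(H) = 1/H
A + z(-73) = -9201 + 1/(-73) = -9201 - 1/73 = -671674/73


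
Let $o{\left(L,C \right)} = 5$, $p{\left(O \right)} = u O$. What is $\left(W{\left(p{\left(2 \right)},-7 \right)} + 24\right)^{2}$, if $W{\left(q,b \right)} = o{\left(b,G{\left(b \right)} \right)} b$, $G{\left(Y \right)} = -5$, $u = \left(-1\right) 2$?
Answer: $121$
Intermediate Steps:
$u = -2$
$p{\left(O \right)} = - 2 O$
$W{\left(q,b \right)} = 5 b$
$\left(W{\left(p{\left(2 \right)},-7 \right)} + 24\right)^{2} = \left(5 \left(-7\right) + 24\right)^{2} = \left(-35 + 24\right)^{2} = \left(-11\right)^{2} = 121$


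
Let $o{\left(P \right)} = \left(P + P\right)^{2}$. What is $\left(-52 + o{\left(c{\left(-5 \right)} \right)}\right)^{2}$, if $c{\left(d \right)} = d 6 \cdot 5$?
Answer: $8090642704$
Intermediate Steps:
$c{\left(d \right)} = 30 d$ ($c{\left(d \right)} = 6 d 5 = 30 d$)
$o{\left(P \right)} = 4 P^{2}$ ($o{\left(P \right)} = \left(2 P\right)^{2} = 4 P^{2}$)
$\left(-52 + o{\left(c{\left(-5 \right)} \right)}\right)^{2} = \left(-52 + 4 \left(30 \left(-5\right)\right)^{2}\right)^{2} = \left(-52 + 4 \left(-150\right)^{2}\right)^{2} = \left(-52 + 4 \cdot 22500\right)^{2} = \left(-52 + 90000\right)^{2} = 89948^{2} = 8090642704$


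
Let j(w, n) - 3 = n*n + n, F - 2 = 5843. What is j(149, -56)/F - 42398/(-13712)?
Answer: 145045203/40073320 ≈ 3.6195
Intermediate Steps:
F = 5845 (F = 2 + 5843 = 5845)
j(w, n) = 3 + n + n**2 (j(w, n) = 3 + (n*n + n) = 3 + (n**2 + n) = 3 + (n + n**2) = 3 + n + n**2)
j(149, -56)/F - 42398/(-13712) = (3 - 56 + (-56)**2)/5845 - 42398/(-13712) = (3 - 56 + 3136)*(1/5845) - 42398*(-1/13712) = 3083*(1/5845) + 21199/6856 = 3083/5845 + 21199/6856 = 145045203/40073320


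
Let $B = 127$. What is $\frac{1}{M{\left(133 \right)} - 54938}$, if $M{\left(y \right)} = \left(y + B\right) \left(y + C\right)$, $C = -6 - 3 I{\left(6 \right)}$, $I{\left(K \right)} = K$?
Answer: $- \frac{1}{26598} \approx -3.7597 \cdot 10^{-5}$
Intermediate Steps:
$C = -24$ ($C = -6 - 18 = -24$)
$M{\left(y \right)} = \left(-24 + y\right) \left(127 + y\right)$ ($M{\left(y \right)} = \left(y + 127\right) \left(y - 24\right) = \left(127 + y\right) \left(-24 + y\right) = \left(-24 + y\right) \left(127 + y\right)$)
$\frac{1}{M{\left(133 \right)} - 54938} = \frac{1}{\left(-3048 + 133^{2} + 103 \cdot 133\right) - 54938} = \frac{1}{\left(-3048 + 17689 + 13699\right) - 54938} = \frac{1}{28340 - 54938} = \frac{1}{-26598} = - \frac{1}{26598}$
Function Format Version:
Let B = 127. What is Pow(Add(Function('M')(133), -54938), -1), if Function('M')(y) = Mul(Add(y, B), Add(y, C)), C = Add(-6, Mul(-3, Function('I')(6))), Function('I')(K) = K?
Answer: Rational(-1, 26598) ≈ -3.7597e-5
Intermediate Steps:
C = -24 (C = Add(-6, Mul(-3, 6)) = Add(-6, -18) = -24)
Function('M')(y) = Mul(Add(-24, y), Add(127, y)) (Function('M')(y) = Mul(Add(y, 127), Add(y, -24)) = Mul(Add(127, y), Add(-24, y)) = Mul(Add(-24, y), Add(127, y)))
Pow(Add(Function('M')(133), -54938), -1) = Pow(Add(Add(-3048, Pow(133, 2), Mul(103, 133)), -54938), -1) = Pow(Add(Add(-3048, 17689, 13699), -54938), -1) = Pow(Add(28340, -54938), -1) = Pow(-26598, -1) = Rational(-1, 26598)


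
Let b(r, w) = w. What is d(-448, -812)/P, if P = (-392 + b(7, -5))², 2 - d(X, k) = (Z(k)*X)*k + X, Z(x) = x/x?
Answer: -363326/157609 ≈ -2.3052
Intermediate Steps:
Z(x) = 1
d(X, k) = 2 - X - X*k (d(X, k) = 2 - ((1*X)*k + X) = 2 - (X*k + X) = 2 - (X + X*k) = 2 + (-X - X*k) = 2 - X - X*k)
P = 157609 (P = (-392 - 5)² = (-397)² = 157609)
d(-448, -812)/P = (2 - 1*(-448) - 1*(-448)*(-812))/157609 = (2 + 448 - 363776)*(1/157609) = -363326*1/157609 = -363326/157609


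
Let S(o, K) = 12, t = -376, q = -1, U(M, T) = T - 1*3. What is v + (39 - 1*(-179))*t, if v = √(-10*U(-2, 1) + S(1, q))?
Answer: -81968 + 4*√2 ≈ -81962.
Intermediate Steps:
U(M, T) = -3 + T (U(M, T) = T - 3 = -3 + T)
v = 4*√2 (v = √(-10*(-3 + 1) + 12) = √(-10*(-2) + 12) = √(20 + 12) = √32 = 4*√2 ≈ 5.6569)
v + (39 - 1*(-179))*t = 4*√2 + (39 - 1*(-179))*(-376) = 4*√2 + (39 + 179)*(-376) = 4*√2 + 218*(-376) = 4*√2 - 81968 = -81968 + 4*√2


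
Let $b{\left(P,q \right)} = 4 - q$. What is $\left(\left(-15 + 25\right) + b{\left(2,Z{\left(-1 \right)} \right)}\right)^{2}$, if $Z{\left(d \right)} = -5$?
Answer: $361$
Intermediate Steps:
$\left(\left(-15 + 25\right) + b{\left(2,Z{\left(-1 \right)} \right)}\right)^{2} = \left(\left(-15 + 25\right) + \left(4 - -5\right)\right)^{2} = \left(10 + \left(4 + 5\right)\right)^{2} = \left(10 + 9\right)^{2} = 19^{2} = 361$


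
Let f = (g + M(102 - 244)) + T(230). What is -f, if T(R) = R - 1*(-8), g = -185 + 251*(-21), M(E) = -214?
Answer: 5432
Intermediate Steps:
g = -5456 (g = -185 - 5271 = -5456)
T(R) = 8 + R (T(R) = R + 8 = 8 + R)
f = -5432 (f = (-5456 - 214) + (8 + 230) = -5670 + 238 = -5432)
-f = -1*(-5432) = 5432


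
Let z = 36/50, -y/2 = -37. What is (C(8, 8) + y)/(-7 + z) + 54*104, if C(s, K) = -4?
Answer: 879962/157 ≈ 5604.9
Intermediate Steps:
y = 74 (y = -2*(-37) = 74)
z = 18/25 (z = 36*(1/50) = 18/25 ≈ 0.72000)
(C(8, 8) + y)/(-7 + z) + 54*104 = (-4 + 74)/(-7 + 18/25) + 54*104 = 70/(-157/25) + 5616 = 70*(-25/157) + 5616 = -1750/157 + 5616 = 879962/157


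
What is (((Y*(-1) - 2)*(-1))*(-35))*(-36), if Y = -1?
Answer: 1260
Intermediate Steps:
(((Y*(-1) - 2)*(-1))*(-35))*(-36) = (((-1*(-1) - 2)*(-1))*(-35))*(-36) = (((1 - 2)*(-1))*(-35))*(-36) = (-1*(-1)*(-35))*(-36) = (1*(-35))*(-36) = -35*(-36) = 1260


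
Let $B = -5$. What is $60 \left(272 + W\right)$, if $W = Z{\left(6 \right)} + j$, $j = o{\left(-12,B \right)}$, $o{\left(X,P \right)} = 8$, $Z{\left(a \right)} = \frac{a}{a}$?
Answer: $16860$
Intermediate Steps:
$Z{\left(a \right)} = 1$
$j = 8$
$W = 9$ ($W = 1 + 8 = 9$)
$60 \left(272 + W\right) = 60 \left(272 + 9\right) = 60 \cdot 281 = 16860$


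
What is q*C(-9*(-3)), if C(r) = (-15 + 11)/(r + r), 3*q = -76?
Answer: 152/81 ≈ 1.8765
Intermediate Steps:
q = -76/3 (q = (⅓)*(-76) = -76/3 ≈ -25.333)
C(r) = -2/r (C(r) = -4*1/(2*r) = -2/r)
q*C(-9*(-3)) = -(-152)/(3*((-9*(-3)))) = -(-152)/(3*27) = -76/3*(-2/27) = 152/81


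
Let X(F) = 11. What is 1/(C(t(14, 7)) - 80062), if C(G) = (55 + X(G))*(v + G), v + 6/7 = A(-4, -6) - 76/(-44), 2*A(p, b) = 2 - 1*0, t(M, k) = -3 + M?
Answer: -7/554488 ≈ -1.2624e-5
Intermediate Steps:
A(p, b) = 1 (A(p, b) = (2 - 1*0)/2 = (2 + 0)/2 = (½)*2 = 1)
v = 144/77 (v = -6/7 + (1 - 76/(-44)) = -6/7 + (1 - 76*(-1)/44) = -6/7 + (1 - 1*(-19/11)) = -6/7 + (1 + 19/11) = -6/7 + 30/11 = 144/77 ≈ 1.8701)
C(G) = 864/7 + 66*G (C(G) = (55 + 11)*(144/77 + G) = 66*(144/77 + G) = 864/7 + 66*G)
1/(C(t(14, 7)) - 80062) = 1/((864/7 + 66*(-3 + 14)) - 80062) = 1/((864/7 + 66*11) - 80062) = 1/((864/7 + 726) - 80062) = 1/(5946/7 - 80062) = 1/(-554488/7) = -7/554488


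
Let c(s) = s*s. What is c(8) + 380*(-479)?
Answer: -181956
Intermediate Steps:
c(s) = s**2
c(8) + 380*(-479) = 8**2 + 380*(-479) = 64 - 182020 = -181956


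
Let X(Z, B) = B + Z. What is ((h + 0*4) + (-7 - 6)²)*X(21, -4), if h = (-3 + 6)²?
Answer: 3026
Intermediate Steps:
h = 9 (h = 3² = 9)
((h + 0*4) + (-7 - 6)²)*X(21, -4) = ((9 + 0*4) + (-7 - 6)²)*(-4 + 21) = ((9 + 0) + (-13)²)*17 = (9 + 169)*17 = 178*17 = 3026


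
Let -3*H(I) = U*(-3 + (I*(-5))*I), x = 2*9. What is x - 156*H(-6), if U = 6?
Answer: -57078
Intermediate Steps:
x = 18
H(I) = 6 + 10*I² (H(I) = -2*(-3 + (I*(-5))*I) = -2*(-3 + (-5*I)*I) = -2*(-3 - 5*I²) = -(-18 - 30*I²)/3 = 6 + 10*I²)
x - 156*H(-6) = 18 - 156*(6 + 10*(-6)²) = 18 - 156*(6 + 10*36) = 18 - 156*(6 + 360) = 18 - 156*366 = 18 - 57096 = -57078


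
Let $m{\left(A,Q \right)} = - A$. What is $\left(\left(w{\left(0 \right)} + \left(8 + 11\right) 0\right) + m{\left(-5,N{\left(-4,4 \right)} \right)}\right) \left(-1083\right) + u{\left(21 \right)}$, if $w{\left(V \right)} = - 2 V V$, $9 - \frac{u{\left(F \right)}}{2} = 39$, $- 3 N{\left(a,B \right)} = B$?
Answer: $-5475$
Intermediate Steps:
$N{\left(a,B \right)} = - \frac{B}{3}$
$u{\left(F \right)} = -60$ ($u{\left(F \right)} = 18 - 78 = -60$)
$w{\left(V \right)} = - 2 V^{2}$
$\left(\left(w{\left(0 \right)} + \left(8 + 11\right) 0\right) + m{\left(-5,N{\left(-4,4 \right)} \right)}\right) \left(-1083\right) + u{\left(21 \right)} = \left(\left(- 2 \cdot 0^{2} + \left(8 + 11\right) 0\right) - -5\right) \left(-1083\right) - 60 = \left(\left(\left(-2\right) 0 + 19 \cdot 0\right) + 5\right) \left(-1083\right) - 60 = \left(\left(0 + 0\right) + 5\right) \left(-1083\right) - 60 = \left(0 + 5\right) \left(-1083\right) - 60 = 5 \left(-1083\right) - 60 = -5415 - 60 = -5475$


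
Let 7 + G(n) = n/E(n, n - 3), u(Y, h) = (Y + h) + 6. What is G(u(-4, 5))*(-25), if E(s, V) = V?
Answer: 525/4 ≈ 131.25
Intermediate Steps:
u(Y, h) = 6 + Y + h
G(n) = -7 + n/(-3 + n) (G(n) = -7 + n/(n - 3) = -7 + n/(-3 + n))
G(u(-4, 5))*(-25) = (3*(7 - 2*(6 - 4 + 5))/(-3 + (6 - 4 + 5)))*(-25) = (3*(7 - 2*7)/(-3 + 7))*(-25) = (3*(7 - 14)/4)*(-25) = (3*(¼)*(-7))*(-25) = -21/4*(-25) = 525/4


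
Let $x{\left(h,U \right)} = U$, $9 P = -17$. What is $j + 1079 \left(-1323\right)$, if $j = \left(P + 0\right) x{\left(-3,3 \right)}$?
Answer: $- \frac{4282568}{3} \approx -1.4275 \cdot 10^{6}$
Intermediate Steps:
$P = - \frac{17}{9}$ ($P = \frac{1}{9} \left(-17\right) = - \frac{17}{9} \approx -1.8889$)
$j = - \frac{17}{3}$ ($j = \left(- \frac{17}{9} + 0\right) 3 = \left(- \frac{17}{9}\right) 3 = - \frac{17}{3} \approx -5.6667$)
$j + 1079 \left(-1323\right) = - \frac{17}{3} + 1079 \left(-1323\right) = - \frac{17}{3} - 1427517 = - \frac{4282568}{3}$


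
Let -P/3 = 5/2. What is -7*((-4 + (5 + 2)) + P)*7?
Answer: 441/2 ≈ 220.50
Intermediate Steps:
P = -15/2 ≈ -7.5000
-7*((-4 + (5 + 2)) + P)*7 = -7*((-4 + (5 + 2)) - 15/2)*7 = -7*((-4 + 7) - 15/2)*7 = -7*(3 - 15/2)*7 = -7*(-9/2)*7 = (63/2)*7 = 441/2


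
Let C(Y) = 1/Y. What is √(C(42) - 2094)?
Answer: I*√3693774/42 ≈ 45.76*I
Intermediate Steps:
√(C(42) - 2094) = √(1/42 - 2094) = √(-87947/42) = I*√3693774/42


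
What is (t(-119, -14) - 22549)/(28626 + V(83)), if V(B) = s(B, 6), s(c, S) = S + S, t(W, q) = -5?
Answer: -1253/1591 ≈ -0.78755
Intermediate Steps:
s(c, S) = 2*S
V(B) = 12 (V(B) = 2*6 = 12)
(t(-119, -14) - 22549)/(28626 + V(83)) = (-5 - 22549)/(28626 + 12) = -22554/28638 = -22554*1/28638 = -1253/1591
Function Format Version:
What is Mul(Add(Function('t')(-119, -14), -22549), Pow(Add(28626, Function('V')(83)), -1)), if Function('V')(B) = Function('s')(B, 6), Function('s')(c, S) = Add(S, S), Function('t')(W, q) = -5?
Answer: Rational(-1253, 1591) ≈ -0.78755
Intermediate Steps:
Function('s')(c, S) = Mul(2, S)
Function('V')(B) = 12 (Function('V')(B) = Mul(2, 6) = 12)
Mul(Add(Function('t')(-119, -14), -22549), Pow(Add(28626, Function('V')(83)), -1)) = Mul(Add(-5, -22549), Pow(Add(28626, 12), -1)) = Mul(-22554, Pow(28638, -1)) = Mul(-22554, Rational(1, 28638)) = Rational(-1253, 1591)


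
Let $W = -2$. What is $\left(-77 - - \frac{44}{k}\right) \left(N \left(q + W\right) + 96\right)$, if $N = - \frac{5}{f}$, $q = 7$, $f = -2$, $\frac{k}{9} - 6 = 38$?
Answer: $- \frac{75082}{9} \approx -8342.4$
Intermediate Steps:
$k = 396$ ($k = 54 + 9 \cdot 38 = 54 + 342 = 396$)
$N = \frac{5}{2}$ ($N = - \frac{5}{-2} = \left(-5\right) \left(- \frac{1}{2}\right) = \frac{5}{2} \approx 2.5$)
$\left(-77 - - \frac{44}{k}\right) \left(N \left(q + W\right) + 96\right) = \left(-77 - - \frac{44}{396}\right) \left(\frac{5 \left(7 - 2\right)}{2} + 96\right) = \left(-77 - \left(-44\right) \frac{1}{396}\right) \left(\frac{5}{2} \cdot 5 + 96\right) = \left(-77 - - \frac{1}{9}\right) \left(\frac{25}{2} + 96\right) = \left(-77 + \frac{1}{9}\right) \frac{217}{2} = \left(- \frac{692}{9}\right) \frac{217}{2} = - \frac{75082}{9}$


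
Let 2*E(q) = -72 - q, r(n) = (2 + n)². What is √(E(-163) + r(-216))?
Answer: 3*√20374/2 ≈ 214.11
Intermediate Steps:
E(q) = -36 - q/2 (E(q) = (-72 - q)/2 = -36 - q/2)
√(E(-163) + r(-216)) = √((-36 - ½*(-163)) + (2 - 216)²) = √((-36 + 163/2) + (-214)²) = √(91/2 + 45796) = √(91683/2) = 3*√20374/2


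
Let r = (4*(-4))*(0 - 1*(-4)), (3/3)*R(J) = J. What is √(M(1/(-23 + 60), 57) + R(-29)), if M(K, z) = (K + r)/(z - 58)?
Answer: √47878/37 ≈ 5.9138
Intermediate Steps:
R(J) = J
r = -64 (r = -16*(0 + 4) = -16*4 = -64)
M(K, z) = (-64 + K)/(-58 + z) (M(K, z) = (K - 64)/(z - 58) = (-64 + K)/(-58 + z))
√(M(1/(-23 + 60), 57) + R(-29)) = √((-64 + 1/(-23 + 60))/(-58 + 57) - 29) = √((-64 + 1/37)/(-1) - 29) = √(-(-64 + 1/37) - 29) = √(-1*(-2367/37) - 29) = √(2367/37 - 29) = √(1294/37) = √47878/37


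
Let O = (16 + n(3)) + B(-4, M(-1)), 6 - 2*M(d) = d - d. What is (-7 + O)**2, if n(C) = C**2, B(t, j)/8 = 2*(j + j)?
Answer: 12996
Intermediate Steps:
M(d) = 3 (M(d) = 3 - (d - d)/2 = 3 - 1/2*0 = 3 + 0 = 3)
B(t, j) = 32*j (B(t, j) = 8*(2*(j + j)) = 8*(2*(2*j)) = 8*(4*j) = 32*j)
O = 121 (O = (16 + 3**2) + 32*3 = (16 + 9) + 96 = 25 + 96 = 121)
(-7 + O)**2 = (-7 + 121)**2 = 114**2 = 12996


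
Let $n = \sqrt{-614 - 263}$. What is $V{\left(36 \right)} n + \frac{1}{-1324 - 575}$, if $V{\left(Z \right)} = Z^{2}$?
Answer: $- \frac{1}{1899} + 1296 i \sqrt{877} \approx -0.00052659 + 38380.0 i$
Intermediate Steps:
$n = i \sqrt{877}$ ($n = \sqrt{-877} = i \sqrt{877} \approx 29.614 i$)
$V{\left(36 \right)} n + \frac{1}{-1324 - 575} = 36^{2} i \sqrt{877} + \frac{1}{-1324 - 575} = 1296 i \sqrt{877} + \frac{1}{-1899} = 1296 i \sqrt{877} - \frac{1}{1899} = - \frac{1}{1899} + 1296 i \sqrt{877}$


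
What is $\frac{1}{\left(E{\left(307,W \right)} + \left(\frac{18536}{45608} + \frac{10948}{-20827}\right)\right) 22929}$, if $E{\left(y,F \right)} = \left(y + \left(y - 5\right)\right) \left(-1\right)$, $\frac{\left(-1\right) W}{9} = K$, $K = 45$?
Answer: $- \frac{118734727}{1658307987929628} \approx -7.16 \cdot 10^{-8}$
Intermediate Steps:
$W = -405$ ($W = \left(-9\right) 45 = -405$)
$E{\left(y,F \right)} = 5 - 2 y$ ($E{\left(y,F \right)} = \left(y + \left(y - 5\right)\right) \left(-1\right) = \left(y + \left(-5 + y\right)\right) \left(-1\right) = \left(-5 + 2 y\right) \left(-1\right) = 5 - 2 y$)
$\frac{1}{\left(E{\left(307,W \right)} + \left(\frac{18536}{45608} + \frac{10948}{-20827}\right)\right) 22929} = \frac{1}{\left(\left(5 - 614\right) + \left(\frac{18536}{45608} + \frac{10948}{-20827}\right)\right) 22929} = \frac{1}{\left(5 - 614\right) + \left(18536 \cdot \frac{1}{45608} + 10948 \left(- \frac{1}{20827}\right)\right)} \frac{1}{22929} = \frac{1}{-609 + \left(\frac{2317}{5701} - \frac{10948}{20827}\right)} \frac{1}{22929} = \frac{1}{-609 - \frac{14158389}{118734727}} \cdot \frac{1}{22929} = \frac{1}{- \frac{72323607132}{118734727}} \cdot \frac{1}{22929} = \left(- \frac{118734727}{72323607132}\right) \frac{1}{22929} = - \frac{118734727}{1658307987929628}$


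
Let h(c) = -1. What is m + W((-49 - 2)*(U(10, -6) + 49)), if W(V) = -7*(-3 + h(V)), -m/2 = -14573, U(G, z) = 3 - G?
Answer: 29174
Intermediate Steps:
m = 29146 (m = -2*(-14573) = 29146)
W(V) = 28 (W(V) = -7*(-3 - 1) = -7*(-4) = 28)
m + W((-49 - 2)*(U(10, -6) + 49)) = 29146 + 28 = 29174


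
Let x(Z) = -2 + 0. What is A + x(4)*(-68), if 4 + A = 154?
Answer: 286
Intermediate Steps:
A = 150 (A = -4 + 154 = 150)
x(Z) = -2
A + x(4)*(-68) = 150 - 2*(-68) = 150 + 136 = 286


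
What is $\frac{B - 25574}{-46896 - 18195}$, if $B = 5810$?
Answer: $\frac{6588}{21697} \approx 0.30364$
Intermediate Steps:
$\frac{B - 25574}{-46896 - 18195} = \frac{5810 - 25574}{-46896 - 18195} = - \frac{19764}{-65091} = \left(-19764\right) \left(- \frac{1}{65091}\right) = \frac{6588}{21697}$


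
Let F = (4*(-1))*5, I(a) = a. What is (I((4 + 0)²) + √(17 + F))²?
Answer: (16 + I*√3)² ≈ 253.0 + 55.426*I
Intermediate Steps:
F = -20 (F = -4*5 = -20)
(I((4 + 0)²) + √(17 + F))² = ((4 + 0)² + √(17 - 20))² = (4² + √(-3))² = (16 + I*√3)²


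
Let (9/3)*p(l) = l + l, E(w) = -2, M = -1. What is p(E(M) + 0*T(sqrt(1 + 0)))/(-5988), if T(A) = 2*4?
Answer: 1/4491 ≈ 0.00022267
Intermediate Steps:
T(A) = 8
p(l) = 2*l/3 (p(l) = (l + l)/3 = (2*l)/3 = 2*l/3)
p(E(M) + 0*T(sqrt(1 + 0)))/(-5988) = (2*(-2 + 0*8)/3)/(-5988) = (2*(-2 + 0)/3)*(-1/5988) = ((2/3)*(-2))*(-1/5988) = -4/3*(-1/5988) = 1/4491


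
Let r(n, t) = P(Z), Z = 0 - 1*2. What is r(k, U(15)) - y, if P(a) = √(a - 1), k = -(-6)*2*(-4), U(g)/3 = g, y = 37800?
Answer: -37800 + I*√3 ≈ -37800.0 + 1.732*I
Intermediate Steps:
U(g) = 3*g
k = -48 (k = -6*(-2)*(-4) = 12*(-4) = -48)
Z = -2 (Z = 0 - 2 = -2)
P(a) = √(-1 + a)
r(n, t) = I*√3 (r(n, t) = √(-1 - 2) = √(-3) = I*√3)
r(k, U(15)) - y = I*√3 - 1*37800 = I*√3 - 37800 = -37800 + I*√3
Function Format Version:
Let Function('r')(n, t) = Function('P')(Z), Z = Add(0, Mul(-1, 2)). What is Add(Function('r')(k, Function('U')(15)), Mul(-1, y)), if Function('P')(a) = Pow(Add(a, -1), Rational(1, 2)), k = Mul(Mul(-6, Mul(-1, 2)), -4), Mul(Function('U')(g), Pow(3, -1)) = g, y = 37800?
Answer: Add(-37800, Mul(I, Pow(3, Rational(1, 2)))) ≈ Add(-37800., Mul(1.7320, I))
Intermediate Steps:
Function('U')(g) = Mul(3, g)
k = -48 (k = Mul(Mul(-6, -2), -4) = Mul(12, -4) = -48)
Z = -2 (Z = Add(0, -2) = -2)
Function('P')(a) = Pow(Add(-1, a), Rational(1, 2))
Function('r')(n, t) = Mul(I, Pow(3, Rational(1, 2))) (Function('r')(n, t) = Pow(Add(-1, -2), Rational(1, 2)) = Pow(-3, Rational(1, 2)) = Mul(I, Pow(3, Rational(1, 2))))
Add(Function('r')(k, Function('U')(15)), Mul(-1, y)) = Add(Mul(I, Pow(3, Rational(1, 2))), Mul(-1, 37800)) = Add(Mul(I, Pow(3, Rational(1, 2))), -37800) = Add(-37800, Mul(I, Pow(3, Rational(1, 2))))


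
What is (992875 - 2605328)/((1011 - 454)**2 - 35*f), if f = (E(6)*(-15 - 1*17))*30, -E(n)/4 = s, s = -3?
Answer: -1612453/713449 ≈ -2.2601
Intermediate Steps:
E(n) = 12 (E(n) = -4*(-3) = 12)
f = -11520 (f = (12*(-15 - 1*17))*30 = (12*(-15 - 17))*30 = (12*(-32))*30 = -384*30 = -11520)
(992875 - 2605328)/((1011 - 454)**2 - 35*f) = (992875 - 2605328)/((1011 - 454)**2 - 35*(-11520)) = -1612453/(557**2 + 403200) = -1612453/(310249 + 403200) = -1612453/713449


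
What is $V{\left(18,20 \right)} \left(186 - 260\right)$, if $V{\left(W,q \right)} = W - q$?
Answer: $148$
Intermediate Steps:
$V{\left(18,20 \right)} \left(186 - 260\right) = \left(18 - 20\right) \left(186 - 260\right) = \left(18 - 20\right) \left(-74\right) = \left(-2\right) \left(-74\right) = 148$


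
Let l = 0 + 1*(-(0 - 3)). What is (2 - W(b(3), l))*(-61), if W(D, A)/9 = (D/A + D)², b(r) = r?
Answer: 8662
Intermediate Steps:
l = 3 (l = 0 + 1*(-1*(-3)) = 0 + 1*3 = 0 + 3 = 3)
W(D, A) = 9*(D + D/A)² (W(D, A) = 9*(D/A + D)² = 9*(D + D/A)²)
(2 - W(b(3), l))*(-61) = (2 - 9*3²*(1 + 3)²/3²)*(-61) = (2 - 9*9*4²/9)*(-61) = (2 - 9*9*16/9)*(-61) = (2 - 1*144)*(-61) = (2 - 144)*(-61) = -142*(-61) = 8662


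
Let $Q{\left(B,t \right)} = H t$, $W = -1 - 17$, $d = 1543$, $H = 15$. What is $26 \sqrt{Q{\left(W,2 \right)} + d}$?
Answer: $286 \sqrt{13} \approx 1031.2$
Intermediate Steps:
$W = -18$ ($W = -1 - 17 = -18$)
$Q{\left(B,t \right)} = 15 t$
$26 \sqrt{Q{\left(W,2 \right)} + d} = 26 \sqrt{15 \cdot 2 + 1543} = 26 \sqrt{30 + 1543} = 26 \sqrt{1573} = 26 \cdot 11 \sqrt{13} = 286 \sqrt{13}$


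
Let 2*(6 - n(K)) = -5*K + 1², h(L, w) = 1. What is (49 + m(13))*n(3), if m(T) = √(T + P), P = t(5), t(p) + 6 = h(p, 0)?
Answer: 637 + 26*√2 ≈ 673.77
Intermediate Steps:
t(p) = -5 (t(p) = -6 + 1 = -5)
P = -5
n(K) = 11/2 + 5*K/2 (n(K) = 6 - (-5*K + 1²)/2 = 6 - (-5*K + 1)/2 = 6 - (1 - 5*K)/2 = 6 + (-½ + 5*K/2) = 11/2 + 5*K/2)
m(T) = √(-5 + T) (m(T) = √(T - 5) = √(-5 + T))
(49 + m(13))*n(3) = (49 + √(-5 + 13))*(11/2 + (5/2)*3) = (49 + √8)*(11/2 + 15/2) = (49 + 2*√2)*13 = 637 + 26*√2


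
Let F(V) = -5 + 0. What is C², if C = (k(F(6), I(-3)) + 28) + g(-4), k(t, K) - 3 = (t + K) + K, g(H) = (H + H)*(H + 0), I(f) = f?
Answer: 2704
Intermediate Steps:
g(H) = 2*H² (g(H) = (2*H)*H = 2*H²)
F(V) = -5
k(t, K) = 3 + t + 2*K (k(t, K) = 3 + ((t + K) + K) = 3 + ((K + t) + K) = 3 + (t + 2*K) = 3 + t + 2*K)
C = 52 (C = ((3 - 5 + 2*(-3)) + 28) + 2*(-4)² = ((3 - 5 - 6) + 28) + 2*16 = (-8 + 28) + 32 = 20 + 32 = 52)
C² = 52² = 2704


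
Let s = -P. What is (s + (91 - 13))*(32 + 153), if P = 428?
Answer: -64750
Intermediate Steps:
s = -428 (s = -1*428 = -428)
(s + (91 - 13))*(32 + 153) = (-428 + (91 - 13))*(32 + 153) = (-428 + 78)*185 = -350*185 = -64750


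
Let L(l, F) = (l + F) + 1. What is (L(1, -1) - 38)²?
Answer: 1369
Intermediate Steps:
L(l, F) = 1 + F + l (L(l, F) = (F + l) + 1 = 1 + F + l)
(L(1, -1) - 38)² = ((1 - 1 + 1) - 38)² = (1 - 38)² = (-37)² = 1369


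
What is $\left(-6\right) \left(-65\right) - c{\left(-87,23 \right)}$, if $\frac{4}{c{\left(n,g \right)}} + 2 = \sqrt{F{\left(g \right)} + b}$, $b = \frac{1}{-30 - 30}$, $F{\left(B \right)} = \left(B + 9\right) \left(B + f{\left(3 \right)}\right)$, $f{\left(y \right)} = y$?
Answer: $\frac{19374330}{49679} - \frac{8 \sqrt{748785}}{49679} \approx 389.85$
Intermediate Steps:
$F{\left(B \right)} = \left(3 + B\right) \left(9 + B\right)$ ($F{\left(B \right)} = \left(B + 9\right) \left(B + 3\right) = \left(9 + B\right) \left(3 + B\right) = \left(3 + B\right) \left(9 + B\right)$)
$b = - \frac{1}{60}$ ($b = \frac{1}{-60} = - \frac{1}{60} \approx -0.016667$)
$c{\left(n,g \right)} = \frac{4}{-2 + \sqrt{\frac{1619}{60} + g^{2} + 12 g}}$ ($c{\left(n,g \right)} = \frac{4}{-2 + \sqrt{\left(27 + g^{2} + 12 g\right) - \frac{1}{60}}} = \frac{4}{-2 + \sqrt{\frac{1619}{60} + g^{2} + 12 g}}$)
$\left(-6\right) \left(-65\right) - c{\left(-87,23 \right)} = \left(-6\right) \left(-65\right) - \frac{120}{-60 + \sqrt{15} \sqrt{1619 + 60 \cdot 23^{2} + 720 \cdot 23}} = 390 - \frac{120}{-60 + \sqrt{15} \sqrt{1619 + 60 \cdot 529 + 16560}} = 390 - \frac{120}{-60 + \sqrt{15} \sqrt{1619 + 31740 + 16560}} = 390 - \frac{120}{-60 + \sqrt{15} \sqrt{49919}} = 390 - \frac{120}{-60 + \sqrt{748785}}$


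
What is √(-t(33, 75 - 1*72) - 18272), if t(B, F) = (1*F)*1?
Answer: 5*I*√731 ≈ 135.19*I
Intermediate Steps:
t(B, F) = F (t(B, F) = F*1 = F)
√(-t(33, 75 - 1*72) - 18272) = √(-(75 - 1*72) - 18272) = √(-(75 - 72) - 18272) = √(-1*3 - 18272) = √(-3 - 18272) = √(-18275) = 5*I*√731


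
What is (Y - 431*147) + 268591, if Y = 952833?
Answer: 1158067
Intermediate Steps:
(Y - 431*147) + 268591 = (952833 - 431*147) + 268591 = (952833 - 63357) + 268591 = 889476 + 268591 = 1158067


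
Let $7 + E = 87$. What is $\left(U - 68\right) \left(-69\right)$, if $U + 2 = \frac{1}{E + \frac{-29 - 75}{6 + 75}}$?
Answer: $\frac{30790491}{6376} \approx 4829.1$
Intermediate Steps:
$E = 80$ ($E = -7 + 87 = 80$)
$U = - \frac{12671}{6376}$ ($U = -2 + \frac{1}{80 + \frac{-29 - 75}{6 + 75}} = -2 + \frac{1}{80 - \frac{104}{81}} = -2 + \frac{1}{\frac{6376}{81}} = -2 + \frac{81}{6376} = - \frac{12671}{6376} \approx -1.9873$)
$\left(U - 68\right) \left(-69\right) = \left(- \frac{12671}{6376} - 68\right) \left(-69\right) = \left(- \frac{446239}{6376}\right) \left(-69\right) = \frac{30790491}{6376}$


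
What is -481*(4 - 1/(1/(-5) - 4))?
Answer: -42809/21 ≈ -2038.5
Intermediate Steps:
-481*(4 - 1/(1/(-5) - 4)) = -481*(4 - 1/(-1/5 - 4)) = -481*(4 - 1/(-21/5)) = -481*(4 - 1*(-5/21)) = -481*(4 + 5/21) = -481*89/21 = -42809/21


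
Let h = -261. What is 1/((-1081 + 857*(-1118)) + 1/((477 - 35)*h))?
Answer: -115362/110656037935 ≈ -1.0425e-6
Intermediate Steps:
1/((-1081 + 857*(-1118)) + 1/((477 - 35)*h)) = 1/((-1081 + 857*(-1118)) + 1/((477 - 35)*(-261))) = 1/((-1081 - 958126) + 1/(442*(-261))) = 1/(-959207 + 1/(-115362)) = 1/(-959207 - 1/115362) = 1/(-110656037935/115362) = -115362/110656037935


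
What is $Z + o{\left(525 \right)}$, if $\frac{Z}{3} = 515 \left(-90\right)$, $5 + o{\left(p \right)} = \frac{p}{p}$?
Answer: $-139054$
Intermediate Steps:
$o{\left(p \right)} = -4$ ($o{\left(p \right)} = -5 + \frac{p}{p} = -5 + 1 = -4$)
$Z = -139050$ ($Z = 3 \cdot 515 \left(-90\right) = 3 \left(-46350\right) = -139050$)
$Z + o{\left(525 \right)} = -139050 - 4 = -139054$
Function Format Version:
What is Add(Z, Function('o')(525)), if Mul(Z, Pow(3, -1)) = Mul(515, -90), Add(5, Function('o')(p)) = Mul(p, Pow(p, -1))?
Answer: -139054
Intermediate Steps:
Function('o')(p) = -4 (Function('o')(p) = Add(-5, Mul(p, Pow(p, -1))) = Add(-5, 1) = -4)
Z = -139050 (Z = Mul(3, Mul(515, -90)) = Mul(3, -46350) = -139050)
Add(Z, Function('o')(525)) = Add(-139050, -4) = -139054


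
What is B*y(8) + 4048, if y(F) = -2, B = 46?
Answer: 3956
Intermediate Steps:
B*y(8) + 4048 = 46*(-2) + 4048 = -92 + 4048 = 3956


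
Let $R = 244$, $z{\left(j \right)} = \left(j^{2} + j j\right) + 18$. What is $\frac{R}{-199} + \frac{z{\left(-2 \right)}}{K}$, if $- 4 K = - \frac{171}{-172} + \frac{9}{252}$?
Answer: $- \frac{3152568}{30845} \approx -102.21$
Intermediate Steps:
$K = - \frac{155}{602}$ ($K = - \frac{- \frac{171}{-172} + \frac{9}{252}}{4} = - \frac{\left(-171\right) \left(- \frac{1}{172}\right) + 9 \cdot \frac{1}{252}}{4} = - \frac{\frac{171}{172} + \frac{1}{28}}{4} = \left(- \frac{1}{4}\right) \frac{310}{301} = - \frac{155}{602} \approx -0.25747$)
$z{\left(j \right)} = 18 + 2 j^{2}$ ($z{\left(j \right)} = \left(j^{2} + j^{2}\right) + 18 = 2 j^{2} + 18 = 18 + 2 j^{2}$)
$\frac{R}{-199} + \frac{z{\left(-2 \right)}}{K} = \frac{244}{-199} + \frac{18 + 2 \left(-2\right)^{2}}{- \frac{155}{602}} = 244 \left(- \frac{1}{199}\right) + \left(18 + 2 \cdot 4\right) \left(- \frac{602}{155}\right) = - \frac{244}{199} + \left(18 + 8\right) \left(- \frac{602}{155}\right) = - \frac{244}{199} + 26 \left(- \frac{602}{155}\right) = - \frac{244}{199} - \frac{15652}{155} = - \frac{3152568}{30845}$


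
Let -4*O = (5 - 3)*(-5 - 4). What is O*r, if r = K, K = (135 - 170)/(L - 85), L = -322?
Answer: 315/814 ≈ 0.38698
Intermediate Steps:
O = 9/2 (O = -(5 - 3)*(-5 - 4)/4 = -(-9)/2 = -¼*(-18) = 9/2 ≈ 4.5000)
K = 35/407 (K = (135 - 170)/(-322 - 85) = -35/(-407) = -35*(-1/407) = 35/407 ≈ 0.085995)
r = 35/407 ≈ 0.085995
O*r = (9/2)*(35/407) = 315/814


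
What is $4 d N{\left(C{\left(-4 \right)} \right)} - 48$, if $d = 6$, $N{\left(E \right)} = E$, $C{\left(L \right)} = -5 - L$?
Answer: $-72$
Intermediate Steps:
$4 d N{\left(C{\left(-4 \right)} \right)} - 48 = 4 \cdot 6 \left(-5 - -4\right) - 48 = 24 \left(-5 + 4\right) - 48 = 24 \left(-1\right) - 48 = -24 - 48 = -72$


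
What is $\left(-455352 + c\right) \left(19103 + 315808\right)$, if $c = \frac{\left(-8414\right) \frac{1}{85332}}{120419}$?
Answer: $- \frac{261175449645786270955}{1712599018} \approx -1.525 \cdot 10^{11}$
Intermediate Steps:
$c = - \frac{4207}{5137797054}$ ($c = \left(-8414\right) \frac{1}{85332} \cdot \frac{1}{120419} = \left(- \frac{4207}{42666}\right) \frac{1}{120419} = - \frac{4207}{5137797054} \approx -8.1883 \cdot 10^{-7}$)
$\left(-455352 + c\right) \left(19103 + 315808\right) = \left(-455352 - \frac{4207}{5137797054}\right) \left(19103 + 315808\right) = \left(- \frac{2339506164137215}{5137797054}\right) 334911 = - \frac{261175449645786270955}{1712599018}$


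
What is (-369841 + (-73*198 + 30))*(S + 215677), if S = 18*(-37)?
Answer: -82621201915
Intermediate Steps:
S = -666
(-369841 + (-73*198 + 30))*(S + 215677) = (-369841 + (-73*198 + 30))*(-666 + 215677) = (-369841 + (-14454 + 30))*215011 = (-369841 - 14424)*215011 = -384265*215011 = -82621201915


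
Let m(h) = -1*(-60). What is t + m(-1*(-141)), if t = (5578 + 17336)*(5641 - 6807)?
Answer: -26717664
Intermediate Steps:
t = -26717724 (t = 22914*(-1166) = -26717724)
m(h) = 60
t + m(-1*(-141)) = -26717724 + 60 = -26717664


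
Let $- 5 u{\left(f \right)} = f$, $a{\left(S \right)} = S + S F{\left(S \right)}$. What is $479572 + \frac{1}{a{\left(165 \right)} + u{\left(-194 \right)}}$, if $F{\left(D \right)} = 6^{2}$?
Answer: $\frac{14731972273}{30719} \approx 4.7957 \cdot 10^{5}$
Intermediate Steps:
$F{\left(D \right)} = 36$
$a{\left(S \right)} = 37 S$ ($a{\left(S \right)} = S + S 36 = S + 36 S = 37 S$)
$u{\left(f \right)} = - \frac{f}{5}$
$479572 + \frac{1}{a{\left(165 \right)} + u{\left(-194 \right)}} = 479572 + \frac{1}{37 \cdot 165 - - \frac{194}{5}} = 479572 + \frac{1}{6105 + \frac{194}{5}} = 479572 + \frac{1}{\frac{30719}{5}} = 479572 + \frac{5}{30719} = \frac{14731972273}{30719}$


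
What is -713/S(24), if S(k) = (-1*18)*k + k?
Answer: 713/408 ≈ 1.7475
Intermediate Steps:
S(k) = -17*k (S(k) = -18*k + k = -17*k)
-713/S(24) = -713/((-17*24)) = -713/(-408) = -713*(-1/408) = 713/408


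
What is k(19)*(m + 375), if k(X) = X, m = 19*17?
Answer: 13262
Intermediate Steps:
m = 323
k(19)*(m + 375) = 19*(323 + 375) = 19*698 = 13262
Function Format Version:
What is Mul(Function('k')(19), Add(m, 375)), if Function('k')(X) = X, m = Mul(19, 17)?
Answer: 13262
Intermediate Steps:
m = 323
Mul(Function('k')(19), Add(m, 375)) = Mul(19, Add(323, 375)) = Mul(19, 698) = 13262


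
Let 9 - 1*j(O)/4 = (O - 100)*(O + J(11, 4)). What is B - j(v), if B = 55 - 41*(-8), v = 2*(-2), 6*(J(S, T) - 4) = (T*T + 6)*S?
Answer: -49295/3 ≈ -16432.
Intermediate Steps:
J(S, T) = 4 + S*(6 + T²)/6 (J(S, T) = 4 + ((T*T + 6)*S)/6 = 4 + ((T² + 6)*S)/6 = 4 + ((6 + T²)*S)/6 = 4 + (S*(6 + T²))/6 = 4 + S*(6 + T²)/6)
v = -4
j(O) = 36 - 4*(-100 + O)*(133/3 + O) (j(O) = 36 - 4*(O - 100)*(O + (4 + 11 + (⅙)*11*4²)) = 36 - 4*(-100 + O)*(O + (4 + 11 + (⅙)*11*16)) = 36 - 4*(-100 + O)*(O + (4 + 11 + 88/3)) = 36 - 4*(-100 + O)*(O + 133/3) = 36 - 4*(-100 + O)*(133/3 + O))
B = 383 (B = 55 + 328 = 383)
B - j(v) = 383 - (53308/3 - 4*(-4)² + (668/3)*(-4)) = 383 - (53308/3 - 4*16 - 2672/3) = 383 - (53308/3 - 64 - 2672/3) = 383 - 1*50444/3 = 383 - 50444/3 = -49295/3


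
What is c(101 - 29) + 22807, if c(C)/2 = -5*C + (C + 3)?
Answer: 22237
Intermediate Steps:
c(C) = 6 - 8*C (c(C) = 2*(-5*C + (C + 3)) = 2*(-5*C + (3 + C)) = 2*(3 - 4*C) = 6 - 8*C)
c(101 - 29) + 22807 = (6 - 8*(101 - 29)) + 22807 = (6 - 8*72) + 22807 = (6 - 576) + 22807 = -570 + 22807 = 22237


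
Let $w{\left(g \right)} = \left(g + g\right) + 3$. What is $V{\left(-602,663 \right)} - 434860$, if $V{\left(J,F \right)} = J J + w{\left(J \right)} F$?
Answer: $-868719$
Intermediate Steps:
$w{\left(g \right)} = 3 + 2 g$ ($w{\left(g \right)} = 2 g + 3 = 3 + 2 g$)
$V{\left(J,F \right)} = J^{2} + F \left(3 + 2 J\right)$ ($V{\left(J,F \right)} = J J + \left(3 + 2 J\right) F = J^{2} + F \left(3 + 2 J\right)$)
$V{\left(-602,663 \right)} - 434860 = \left(\left(-602\right)^{2} + 663 \left(3 + 2 \left(-602\right)\right)\right) - 434860 = \left(362404 + 663 \left(3 - 1204\right)\right) - 434860 = \left(362404 + 663 \left(-1201\right)\right) - 434860 = \left(362404 - 796263\right) - 434860 = -433859 - 434860 = -868719$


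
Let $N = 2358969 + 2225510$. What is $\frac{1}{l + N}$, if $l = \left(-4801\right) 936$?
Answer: $\frac{1}{90743} \approx 1.102 \cdot 10^{-5}$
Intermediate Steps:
$l = -4493736$
$N = 4584479$
$\frac{1}{l + N} = \frac{1}{-4493736 + 4584479} = \frac{1}{90743}$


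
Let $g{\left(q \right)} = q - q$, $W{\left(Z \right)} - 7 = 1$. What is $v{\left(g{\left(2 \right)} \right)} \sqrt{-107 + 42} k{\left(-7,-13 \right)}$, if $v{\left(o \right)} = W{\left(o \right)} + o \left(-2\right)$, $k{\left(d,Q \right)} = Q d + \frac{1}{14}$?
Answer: $\frac{5100 i \sqrt{65}}{7} \approx 5873.9 i$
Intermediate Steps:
$W{\left(Z \right)} = 8$ ($W{\left(Z \right)} = 7 + 1 = 8$)
$g{\left(q \right)} = 0$
$k{\left(d,Q \right)} = \frac{1}{14} + Q d$ ($k{\left(d,Q \right)} = Q d + \frac{1}{14} = \frac{1}{14} + Q d$)
$v{\left(o \right)} = 8 - 2 o$ ($v{\left(o \right)} = 8 + o \left(-2\right) = 8 - 2 o$)
$v{\left(g{\left(2 \right)} \right)} \sqrt{-107 + 42} k{\left(-7,-13 \right)} = \left(8 - 0\right) \sqrt{-107 + 42} \left(\frac{1}{14} - -91\right) = \left(8 + 0\right) \sqrt{-65} \left(\frac{1}{14} + 91\right) = 8 i \sqrt{65} \cdot \frac{1275}{14} = \frac{5100 i \sqrt{65}}{7}$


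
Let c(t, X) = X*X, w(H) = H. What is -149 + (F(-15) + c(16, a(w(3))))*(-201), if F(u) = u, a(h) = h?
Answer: 1057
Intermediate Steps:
c(t, X) = X²
-149 + (F(-15) + c(16, a(w(3))))*(-201) = -149 + (-15 + 3²)*(-201) = -149 + (-15 + 9)*(-201) = -149 - 6*(-201) = -149 + 1206 = 1057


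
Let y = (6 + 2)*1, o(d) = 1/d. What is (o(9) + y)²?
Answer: 5329/81 ≈ 65.790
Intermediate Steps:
y = 8 (y = 8*1 = 8)
(o(9) + y)² = (1/9 + 8)² = (⅑ + 8)² = (73/9)² = 5329/81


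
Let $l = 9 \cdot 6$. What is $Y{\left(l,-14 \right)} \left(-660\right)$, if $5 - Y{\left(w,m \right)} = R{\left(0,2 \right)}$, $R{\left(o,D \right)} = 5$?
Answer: $0$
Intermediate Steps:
$l = 54$
$Y{\left(w,m \right)} = 0$ ($Y{\left(w,m \right)} = 5 - 5 = 0$)
$Y{\left(l,-14 \right)} \left(-660\right) = 0 \left(-660\right) = 0$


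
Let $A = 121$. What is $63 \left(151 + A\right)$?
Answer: $17136$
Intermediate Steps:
$63 \left(151 + A\right) = 63 \left(151 + 121\right) = 63 \cdot 272 = 17136$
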